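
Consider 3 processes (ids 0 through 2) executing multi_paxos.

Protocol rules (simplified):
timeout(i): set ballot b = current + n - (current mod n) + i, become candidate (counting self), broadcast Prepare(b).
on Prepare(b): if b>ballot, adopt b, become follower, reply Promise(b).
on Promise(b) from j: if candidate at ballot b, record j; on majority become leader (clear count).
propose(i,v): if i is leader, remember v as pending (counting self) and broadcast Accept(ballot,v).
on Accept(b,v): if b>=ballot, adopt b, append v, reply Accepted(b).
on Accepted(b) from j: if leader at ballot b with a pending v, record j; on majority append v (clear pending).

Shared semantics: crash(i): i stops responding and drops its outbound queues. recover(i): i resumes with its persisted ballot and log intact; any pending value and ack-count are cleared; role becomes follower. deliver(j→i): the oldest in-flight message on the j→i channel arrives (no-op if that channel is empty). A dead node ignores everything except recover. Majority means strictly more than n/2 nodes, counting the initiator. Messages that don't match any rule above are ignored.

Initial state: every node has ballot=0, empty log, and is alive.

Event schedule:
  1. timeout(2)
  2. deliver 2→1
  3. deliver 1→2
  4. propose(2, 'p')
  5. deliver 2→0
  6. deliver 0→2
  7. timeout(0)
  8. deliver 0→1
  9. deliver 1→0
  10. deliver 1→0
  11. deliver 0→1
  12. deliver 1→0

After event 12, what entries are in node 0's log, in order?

empty

1. timeout(2):  <2:cand b5 ->
2. deliver 2→1:  <1:foll b5 ->
3. deliver 1→2:  <2:lead b5 ->
4. propose(2,'p'):  nop
5. deliver 2→0:  <0:foll b5 ->
6. deliver 0→2:  nop
7. timeout(0):  <0:cand b6 ->
8. deliver 0→1:  <1:foll b6 ->
9. deliver 1→0:  <0:lead b6 ->
10. deliver 1→0:  nop
11. deliver 0→1:  nop
12. deliver 1→0:  nop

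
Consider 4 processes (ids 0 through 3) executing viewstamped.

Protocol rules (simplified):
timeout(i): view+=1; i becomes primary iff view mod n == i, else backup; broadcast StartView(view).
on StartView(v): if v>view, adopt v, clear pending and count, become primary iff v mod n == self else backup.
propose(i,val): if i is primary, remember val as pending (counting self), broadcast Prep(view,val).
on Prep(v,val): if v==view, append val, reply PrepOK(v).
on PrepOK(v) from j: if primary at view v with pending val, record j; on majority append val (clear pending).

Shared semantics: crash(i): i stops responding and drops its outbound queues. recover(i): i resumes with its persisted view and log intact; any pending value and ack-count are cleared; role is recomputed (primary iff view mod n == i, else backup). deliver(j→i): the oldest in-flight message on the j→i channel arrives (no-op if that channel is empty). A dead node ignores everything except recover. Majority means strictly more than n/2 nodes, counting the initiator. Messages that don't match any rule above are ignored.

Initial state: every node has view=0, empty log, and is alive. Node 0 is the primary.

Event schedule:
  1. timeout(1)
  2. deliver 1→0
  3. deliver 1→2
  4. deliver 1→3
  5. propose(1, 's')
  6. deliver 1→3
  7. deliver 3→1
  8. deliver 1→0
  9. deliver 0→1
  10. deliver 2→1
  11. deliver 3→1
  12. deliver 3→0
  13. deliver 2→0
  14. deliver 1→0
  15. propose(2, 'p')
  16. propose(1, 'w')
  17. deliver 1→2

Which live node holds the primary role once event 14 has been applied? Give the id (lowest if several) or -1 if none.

1

after 1 — timeout(1): n1:prim/v1/[-]
after 2 — deliver 1→0: n0:back/v1/[-]
after 3 — deliver 1→2: n2:back/v1/[-]
after 4 — deliver 1→3: n3:back/v1/[-]
after 5 — propose(1,'s'): ·
after 6 — deliver 1→3: n3:back/v1/[s]
after 7 — deliver 3→1: ·
after 8 — deliver 1→0: n0:back/v1/[s]
after 9 — deliver 0→1: n1:prim/v1/[s]
after 10 — deliver 2→1: ·
after 11 — deliver 3→1: ·
after 12 — deliver 3→0: ·
after 13 — deliver 2→0: ·
after 14 — deliver 1→0: ·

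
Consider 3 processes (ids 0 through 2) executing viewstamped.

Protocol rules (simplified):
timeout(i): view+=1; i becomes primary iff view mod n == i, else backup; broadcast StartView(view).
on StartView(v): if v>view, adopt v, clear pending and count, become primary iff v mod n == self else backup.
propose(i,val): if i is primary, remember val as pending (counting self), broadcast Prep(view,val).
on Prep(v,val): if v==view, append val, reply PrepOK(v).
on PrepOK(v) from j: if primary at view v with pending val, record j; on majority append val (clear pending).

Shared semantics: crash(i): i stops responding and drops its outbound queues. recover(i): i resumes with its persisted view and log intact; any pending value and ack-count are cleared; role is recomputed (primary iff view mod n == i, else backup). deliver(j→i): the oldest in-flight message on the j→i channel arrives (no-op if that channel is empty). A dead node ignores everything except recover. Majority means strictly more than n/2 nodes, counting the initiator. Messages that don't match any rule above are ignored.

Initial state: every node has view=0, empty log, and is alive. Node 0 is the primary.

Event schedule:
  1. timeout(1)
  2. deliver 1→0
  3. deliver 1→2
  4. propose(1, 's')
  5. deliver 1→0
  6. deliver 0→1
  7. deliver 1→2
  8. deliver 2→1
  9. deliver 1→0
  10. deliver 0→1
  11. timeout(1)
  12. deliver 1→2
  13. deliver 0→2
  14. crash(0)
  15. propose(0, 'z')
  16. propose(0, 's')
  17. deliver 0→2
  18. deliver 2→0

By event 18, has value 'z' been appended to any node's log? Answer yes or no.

step 1 timeout(1): 1={prim,v=1,log=-}
step 2 deliver 1→0: 0={back,v=1,log=-}
step 3 deliver 1→2: 2={back,v=1,log=-}
step 4 propose(1,'s'): —
step 5 deliver 1→0: 0={back,v=1,log=s}
step 6 deliver 0→1: 1={prim,v=1,log=s}
step 7 deliver 1→2: 2={back,v=1,log=s}
step 8 deliver 2→1: —
step 9 deliver 1→0: —
step 10 deliver 0→1: —
step 11 timeout(1): 1={back,v=2,log=s}
step 12 deliver 1→2: 2={prim,v=2,log=s}
step 13 deliver 0→2: —
step 14 crash(0): 0={✗back,v=1,log=s}
step 15 propose(0,'z'): —
step 16 propose(0,'s'): —
step 17 deliver 0→2: —
step 18 deliver 2→0: —

no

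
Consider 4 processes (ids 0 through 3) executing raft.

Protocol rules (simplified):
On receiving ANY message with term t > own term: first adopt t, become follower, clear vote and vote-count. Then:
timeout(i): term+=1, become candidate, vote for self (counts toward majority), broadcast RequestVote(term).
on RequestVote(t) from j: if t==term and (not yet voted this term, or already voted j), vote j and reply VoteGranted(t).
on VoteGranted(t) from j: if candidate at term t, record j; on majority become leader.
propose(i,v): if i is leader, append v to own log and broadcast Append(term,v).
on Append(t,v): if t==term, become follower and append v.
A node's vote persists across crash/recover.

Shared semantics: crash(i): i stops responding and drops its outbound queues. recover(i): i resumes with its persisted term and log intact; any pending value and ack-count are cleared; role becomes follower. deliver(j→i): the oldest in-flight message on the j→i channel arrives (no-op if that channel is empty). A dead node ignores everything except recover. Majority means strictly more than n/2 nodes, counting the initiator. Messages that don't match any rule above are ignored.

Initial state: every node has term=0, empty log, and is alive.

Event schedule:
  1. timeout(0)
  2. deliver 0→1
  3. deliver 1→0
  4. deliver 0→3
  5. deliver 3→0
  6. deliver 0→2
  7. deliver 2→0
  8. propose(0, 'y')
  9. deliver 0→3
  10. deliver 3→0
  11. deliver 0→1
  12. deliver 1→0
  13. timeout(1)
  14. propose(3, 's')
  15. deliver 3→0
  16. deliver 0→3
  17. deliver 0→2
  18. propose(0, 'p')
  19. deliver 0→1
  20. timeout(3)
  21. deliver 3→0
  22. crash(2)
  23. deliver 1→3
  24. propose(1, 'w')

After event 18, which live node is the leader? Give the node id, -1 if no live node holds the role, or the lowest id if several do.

0

step 1 timeout(0): 0={cand,t=1,log=-}
step 2 deliver 0→1: 1={foll,t=1,log=-}
step 3 deliver 1→0: —
step 4 deliver 0→3: 3={foll,t=1,log=-}
step 5 deliver 3→0: 0={lead,t=1,log=-}
step 6 deliver 0→2: 2={foll,t=1,log=-}
step 7 deliver 2→0: —
step 8 propose(0,'y'): 0={lead,t=1,log=y}
step 9 deliver 0→3: 3={foll,t=1,log=y}
step 10 deliver 3→0: —
step 11 deliver 0→1: 1={foll,t=1,log=y}
step 12 deliver 1→0: —
step 13 timeout(1): 1={cand,t=2,log=y}
step 14 propose(3,'s'): —
step 15 deliver 3→0: —
step 16 deliver 0→3: —
step 17 deliver 0→2: 2={foll,t=1,log=y}
step 18 propose(0,'p'): 0={lead,t=1,log=y,p}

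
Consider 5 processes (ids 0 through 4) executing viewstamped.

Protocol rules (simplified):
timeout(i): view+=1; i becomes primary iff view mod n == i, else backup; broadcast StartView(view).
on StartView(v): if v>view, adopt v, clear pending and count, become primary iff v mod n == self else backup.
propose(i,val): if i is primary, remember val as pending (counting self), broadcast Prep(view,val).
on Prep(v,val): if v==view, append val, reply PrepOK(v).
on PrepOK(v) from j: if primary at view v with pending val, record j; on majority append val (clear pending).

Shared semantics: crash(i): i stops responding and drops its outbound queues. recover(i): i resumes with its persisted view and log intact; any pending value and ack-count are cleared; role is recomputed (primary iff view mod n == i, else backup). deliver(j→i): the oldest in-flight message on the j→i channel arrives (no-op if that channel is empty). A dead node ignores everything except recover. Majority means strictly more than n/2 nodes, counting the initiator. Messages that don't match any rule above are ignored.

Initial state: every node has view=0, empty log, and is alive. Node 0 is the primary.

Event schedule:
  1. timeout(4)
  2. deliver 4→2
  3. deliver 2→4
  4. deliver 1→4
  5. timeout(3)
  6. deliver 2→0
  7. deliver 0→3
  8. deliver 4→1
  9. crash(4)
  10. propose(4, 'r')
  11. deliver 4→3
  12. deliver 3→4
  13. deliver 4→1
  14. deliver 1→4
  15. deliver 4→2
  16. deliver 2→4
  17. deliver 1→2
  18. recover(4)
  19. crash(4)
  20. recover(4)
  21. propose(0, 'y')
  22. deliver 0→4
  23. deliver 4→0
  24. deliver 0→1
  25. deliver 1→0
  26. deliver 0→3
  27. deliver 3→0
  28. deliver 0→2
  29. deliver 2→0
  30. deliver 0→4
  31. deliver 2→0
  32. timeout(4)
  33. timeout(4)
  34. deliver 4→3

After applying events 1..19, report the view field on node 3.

step 1 timeout(4): 4={back,v=1,log=-}
step 2 deliver 4→2: 2={back,v=1,log=-}
step 3 deliver 2→4: —
step 4 deliver 1→4: —
step 5 timeout(3): 3={back,v=1,log=-}
step 6 deliver 2→0: —
step 7 deliver 0→3: —
step 8 deliver 4→1: 1={prim,v=1,log=-}
step 9 crash(4): 4={✗back,v=1,log=-}
step 10 propose(4,'r'): —
step 11 deliver 4→3: —
step 12 deliver 3→4: —
step 13 deliver 4→1: —
step 14 deliver 1→4: —
step 15 deliver 4→2: —
step 16 deliver 2→4: —
step 17 deliver 1→2: —
step 18 recover(4): 4={back,v=1,log=-}
step 19 crash(4): 4={✗back,v=1,log=-}

1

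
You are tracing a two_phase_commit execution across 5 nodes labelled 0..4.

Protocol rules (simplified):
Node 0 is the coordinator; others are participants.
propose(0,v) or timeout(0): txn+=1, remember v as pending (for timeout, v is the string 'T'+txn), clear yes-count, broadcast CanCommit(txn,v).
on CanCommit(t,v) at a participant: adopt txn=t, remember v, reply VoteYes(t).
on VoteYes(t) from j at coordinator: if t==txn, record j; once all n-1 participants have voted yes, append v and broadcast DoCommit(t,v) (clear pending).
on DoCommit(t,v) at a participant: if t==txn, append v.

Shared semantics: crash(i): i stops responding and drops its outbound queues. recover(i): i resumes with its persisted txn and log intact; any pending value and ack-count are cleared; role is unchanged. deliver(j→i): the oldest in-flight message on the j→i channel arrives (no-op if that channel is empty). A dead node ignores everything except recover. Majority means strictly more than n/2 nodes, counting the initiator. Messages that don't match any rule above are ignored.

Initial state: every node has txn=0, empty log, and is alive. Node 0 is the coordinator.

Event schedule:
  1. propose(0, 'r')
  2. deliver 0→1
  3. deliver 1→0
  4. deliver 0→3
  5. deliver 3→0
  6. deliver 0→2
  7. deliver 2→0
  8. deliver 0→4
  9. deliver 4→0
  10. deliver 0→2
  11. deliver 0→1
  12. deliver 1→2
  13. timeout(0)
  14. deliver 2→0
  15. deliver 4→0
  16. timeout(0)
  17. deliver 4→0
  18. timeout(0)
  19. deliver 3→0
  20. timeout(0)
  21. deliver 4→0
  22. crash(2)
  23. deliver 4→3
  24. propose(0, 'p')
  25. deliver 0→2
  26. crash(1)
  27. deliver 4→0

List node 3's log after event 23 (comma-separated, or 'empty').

empty

after 1 — propose(0,'r'): n0:coor/t1/[-]
after 2 — deliver 0→1: n1:part/t1/[-]
after 3 — deliver 1→0: ·
after 4 — deliver 0→3: n3:part/t1/[-]
after 5 — deliver 3→0: ·
after 6 — deliver 0→2: n2:part/t1/[-]
after 7 — deliver 2→0: ·
after 8 — deliver 0→4: n4:part/t1/[-]
after 9 — deliver 4→0: n0:coor/t1/[r]
after 10 — deliver 0→2: n2:part/t1/[r]
after 11 — deliver 0→1: n1:part/t1/[r]
after 12 — deliver 1→2: ·
after 13 — timeout(0): n0:coor/t2/[r]
after 14 — deliver 2→0: ·
after 15 — deliver 4→0: ·
after 16 — timeout(0): n0:coor/t3/[r]
after 17 — deliver 4→0: ·
after 18 — timeout(0): n0:coor/t4/[r]
after 19 — deliver 3→0: ·
after 20 — timeout(0): n0:coor/t5/[r]
after 21 — deliver 4→0: ·
after 22 — crash(2): n2:✗part/t1/[r]
after 23 — deliver 4→3: ·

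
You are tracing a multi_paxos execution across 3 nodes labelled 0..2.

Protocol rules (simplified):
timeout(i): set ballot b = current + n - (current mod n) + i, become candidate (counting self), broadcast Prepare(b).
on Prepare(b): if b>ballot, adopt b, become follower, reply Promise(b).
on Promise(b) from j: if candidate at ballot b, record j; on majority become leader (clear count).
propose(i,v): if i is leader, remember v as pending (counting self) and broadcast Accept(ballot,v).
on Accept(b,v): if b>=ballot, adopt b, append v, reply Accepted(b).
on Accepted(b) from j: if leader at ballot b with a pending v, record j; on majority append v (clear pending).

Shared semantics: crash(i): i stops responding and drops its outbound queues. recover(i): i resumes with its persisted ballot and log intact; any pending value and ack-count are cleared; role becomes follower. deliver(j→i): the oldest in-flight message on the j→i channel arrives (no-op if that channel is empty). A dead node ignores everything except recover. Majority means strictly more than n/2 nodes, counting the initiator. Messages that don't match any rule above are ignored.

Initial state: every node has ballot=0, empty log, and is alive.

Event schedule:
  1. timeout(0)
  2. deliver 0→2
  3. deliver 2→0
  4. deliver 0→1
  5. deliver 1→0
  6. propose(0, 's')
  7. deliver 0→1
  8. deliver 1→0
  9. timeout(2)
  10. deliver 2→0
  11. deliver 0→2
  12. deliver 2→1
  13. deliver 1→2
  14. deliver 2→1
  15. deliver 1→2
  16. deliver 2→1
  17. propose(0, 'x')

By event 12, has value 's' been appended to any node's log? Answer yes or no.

after 1 — timeout(0): n0:cand/b3/[-]
after 2 — deliver 0→2: n2:foll/b3/[-]
after 3 — deliver 2→0: n0:lead/b3/[-]
after 4 — deliver 0→1: n1:foll/b3/[-]
after 5 — deliver 1→0: ·
after 6 — propose(0,'s'): ·
after 7 — deliver 0→1: n1:foll/b3/[s]
after 8 — deliver 1→0: n0:lead/b3/[s]
after 9 — timeout(2): n2:cand/b8/[-]
after 10 — deliver 2→0: n0:foll/b8/[s]
after 11 — deliver 0→2: ·
after 12 — deliver 2→1: n1:foll/b8/[s]

yes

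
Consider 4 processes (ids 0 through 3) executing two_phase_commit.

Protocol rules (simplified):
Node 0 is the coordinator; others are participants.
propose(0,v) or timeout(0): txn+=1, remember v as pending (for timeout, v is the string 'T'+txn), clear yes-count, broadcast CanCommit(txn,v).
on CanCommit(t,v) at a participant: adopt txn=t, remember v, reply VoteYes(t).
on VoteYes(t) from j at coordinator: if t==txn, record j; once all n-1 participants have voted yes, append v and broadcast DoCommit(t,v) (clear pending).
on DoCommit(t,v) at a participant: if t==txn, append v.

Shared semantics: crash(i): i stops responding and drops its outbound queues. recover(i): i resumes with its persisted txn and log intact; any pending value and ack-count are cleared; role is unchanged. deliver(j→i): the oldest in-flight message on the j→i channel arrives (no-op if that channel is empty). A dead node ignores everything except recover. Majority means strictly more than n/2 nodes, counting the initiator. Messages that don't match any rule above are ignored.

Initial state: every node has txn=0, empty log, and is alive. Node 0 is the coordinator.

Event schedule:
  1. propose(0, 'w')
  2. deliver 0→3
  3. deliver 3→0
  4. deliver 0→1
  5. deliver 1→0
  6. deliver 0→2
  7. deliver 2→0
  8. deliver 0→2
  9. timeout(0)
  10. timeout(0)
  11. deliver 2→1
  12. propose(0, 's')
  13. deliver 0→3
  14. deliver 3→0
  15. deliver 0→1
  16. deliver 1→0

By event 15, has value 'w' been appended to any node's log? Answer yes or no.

step 1 propose(0,'w'): 0={coor,t=1,log=-}
step 2 deliver 0→3: 3={part,t=1,log=-}
step 3 deliver 3→0: —
step 4 deliver 0→1: 1={part,t=1,log=-}
step 5 deliver 1→0: —
step 6 deliver 0→2: 2={part,t=1,log=-}
step 7 deliver 2→0: 0={coor,t=1,log=w}
step 8 deliver 0→2: 2={part,t=1,log=w}
step 9 timeout(0): 0={coor,t=2,log=w}
step 10 timeout(0): 0={coor,t=3,log=w}
step 11 deliver 2→1: —
step 12 propose(0,'s'): 0={coor,t=4,log=w}
step 13 deliver 0→3: 3={part,t=1,log=w}
step 14 deliver 3→0: —
step 15 deliver 0→1: 1={part,t=1,log=w}

yes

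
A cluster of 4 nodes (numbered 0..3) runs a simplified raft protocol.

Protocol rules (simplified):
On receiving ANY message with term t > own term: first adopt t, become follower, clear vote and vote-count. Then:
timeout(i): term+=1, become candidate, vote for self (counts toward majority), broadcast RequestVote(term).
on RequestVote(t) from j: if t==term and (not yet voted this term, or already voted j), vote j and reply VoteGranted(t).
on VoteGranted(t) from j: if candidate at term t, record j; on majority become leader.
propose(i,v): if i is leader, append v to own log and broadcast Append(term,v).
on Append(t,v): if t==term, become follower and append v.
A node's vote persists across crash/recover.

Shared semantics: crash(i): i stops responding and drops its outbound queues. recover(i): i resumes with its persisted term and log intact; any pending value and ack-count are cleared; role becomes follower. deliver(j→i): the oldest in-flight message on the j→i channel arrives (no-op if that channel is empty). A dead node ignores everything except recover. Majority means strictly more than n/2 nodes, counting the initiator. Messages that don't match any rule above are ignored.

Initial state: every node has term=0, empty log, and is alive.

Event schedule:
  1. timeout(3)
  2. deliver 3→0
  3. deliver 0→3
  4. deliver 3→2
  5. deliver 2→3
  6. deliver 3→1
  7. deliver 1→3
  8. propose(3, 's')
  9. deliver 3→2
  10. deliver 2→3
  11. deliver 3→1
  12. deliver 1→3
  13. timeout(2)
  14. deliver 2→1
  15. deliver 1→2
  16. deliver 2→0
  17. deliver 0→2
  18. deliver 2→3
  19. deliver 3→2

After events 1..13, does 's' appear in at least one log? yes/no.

yes

e1 timeout(3): 3[cand,t=1,-]
e2 deliver 3→0: 0[foll,t=1,-]
e3 deliver 0→3: ·
e4 deliver 3→2: 2[foll,t=1,-]
e5 deliver 2→3: 3[lead,t=1,-]
e6 deliver 3→1: 1[foll,t=1,-]
e7 deliver 1→3: ·
e8 propose(3,'s'): 3[lead,t=1,s]
e9 deliver 3→2: 2[foll,t=1,s]
e10 deliver 2→3: ·
e11 deliver 3→1: 1[foll,t=1,s]
e12 deliver 1→3: ·
e13 timeout(2): 2[cand,t=2,s]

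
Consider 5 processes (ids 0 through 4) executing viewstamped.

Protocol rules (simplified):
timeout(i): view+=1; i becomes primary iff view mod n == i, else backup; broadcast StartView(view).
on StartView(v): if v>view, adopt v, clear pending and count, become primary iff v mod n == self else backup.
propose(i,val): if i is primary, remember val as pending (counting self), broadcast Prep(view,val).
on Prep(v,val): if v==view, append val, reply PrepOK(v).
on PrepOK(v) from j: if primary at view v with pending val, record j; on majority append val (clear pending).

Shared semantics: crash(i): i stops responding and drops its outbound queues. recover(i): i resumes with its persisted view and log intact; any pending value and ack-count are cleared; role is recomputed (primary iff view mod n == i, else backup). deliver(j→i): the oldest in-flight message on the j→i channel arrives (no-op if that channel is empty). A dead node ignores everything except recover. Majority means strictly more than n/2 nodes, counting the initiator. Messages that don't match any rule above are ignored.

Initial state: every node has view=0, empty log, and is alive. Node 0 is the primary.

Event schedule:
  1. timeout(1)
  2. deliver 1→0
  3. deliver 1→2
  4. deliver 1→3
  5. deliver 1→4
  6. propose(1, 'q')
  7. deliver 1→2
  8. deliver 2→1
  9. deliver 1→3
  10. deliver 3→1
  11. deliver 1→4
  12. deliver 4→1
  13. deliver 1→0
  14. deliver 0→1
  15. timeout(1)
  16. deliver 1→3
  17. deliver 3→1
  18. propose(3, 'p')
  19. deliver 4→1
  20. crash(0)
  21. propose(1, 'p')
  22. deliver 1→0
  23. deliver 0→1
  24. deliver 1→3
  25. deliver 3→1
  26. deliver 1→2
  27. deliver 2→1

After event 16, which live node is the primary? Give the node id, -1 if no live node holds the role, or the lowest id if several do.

-1

e1 timeout(1): 1[prim,v=1,-]
e2 deliver 1→0: 0[back,v=1,-]
e3 deliver 1→2: 2[back,v=1,-]
e4 deliver 1→3: 3[back,v=1,-]
e5 deliver 1→4: 4[back,v=1,-]
e6 propose(1,'q'): ·
e7 deliver 1→2: 2[back,v=1,q]
e8 deliver 2→1: ·
e9 deliver 1→3: 3[back,v=1,q]
e10 deliver 3→1: 1[prim,v=1,q]
e11 deliver 1→4: 4[back,v=1,q]
e12 deliver 4→1: ·
e13 deliver 1→0: 0[back,v=1,q]
e14 deliver 0→1: ·
e15 timeout(1): 1[back,v=2,q]
e16 deliver 1→3: 3[back,v=2,q]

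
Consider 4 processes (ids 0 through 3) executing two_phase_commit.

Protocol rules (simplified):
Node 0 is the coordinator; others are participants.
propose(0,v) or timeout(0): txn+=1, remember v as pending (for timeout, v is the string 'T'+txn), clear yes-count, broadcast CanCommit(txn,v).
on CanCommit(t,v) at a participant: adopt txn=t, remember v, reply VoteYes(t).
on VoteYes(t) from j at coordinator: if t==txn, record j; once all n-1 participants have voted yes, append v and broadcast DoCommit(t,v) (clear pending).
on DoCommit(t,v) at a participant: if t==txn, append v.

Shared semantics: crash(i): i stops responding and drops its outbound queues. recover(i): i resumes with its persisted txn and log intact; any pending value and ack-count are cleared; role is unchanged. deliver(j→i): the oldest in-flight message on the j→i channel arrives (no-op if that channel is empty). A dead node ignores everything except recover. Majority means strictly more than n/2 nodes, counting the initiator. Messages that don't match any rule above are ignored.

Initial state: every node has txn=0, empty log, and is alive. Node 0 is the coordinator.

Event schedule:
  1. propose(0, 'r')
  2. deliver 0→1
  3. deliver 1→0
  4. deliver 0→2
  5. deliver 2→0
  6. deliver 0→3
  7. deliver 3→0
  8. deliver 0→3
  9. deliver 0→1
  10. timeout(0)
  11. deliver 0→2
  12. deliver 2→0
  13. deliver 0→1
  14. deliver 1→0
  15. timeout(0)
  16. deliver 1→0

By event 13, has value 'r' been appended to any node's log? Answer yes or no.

after 1 — propose(0,'r'): n0:coor/t1/[-]
after 2 — deliver 0→1: n1:part/t1/[-]
after 3 — deliver 1→0: ·
after 4 — deliver 0→2: n2:part/t1/[-]
after 5 — deliver 2→0: ·
after 6 — deliver 0→3: n3:part/t1/[-]
after 7 — deliver 3→0: n0:coor/t1/[r]
after 8 — deliver 0→3: n3:part/t1/[r]
after 9 — deliver 0→1: n1:part/t1/[r]
after 10 — timeout(0): n0:coor/t2/[r]
after 11 — deliver 0→2: n2:part/t1/[r]
after 12 — deliver 2→0: ·
after 13 — deliver 0→1: n1:part/t2/[r]

yes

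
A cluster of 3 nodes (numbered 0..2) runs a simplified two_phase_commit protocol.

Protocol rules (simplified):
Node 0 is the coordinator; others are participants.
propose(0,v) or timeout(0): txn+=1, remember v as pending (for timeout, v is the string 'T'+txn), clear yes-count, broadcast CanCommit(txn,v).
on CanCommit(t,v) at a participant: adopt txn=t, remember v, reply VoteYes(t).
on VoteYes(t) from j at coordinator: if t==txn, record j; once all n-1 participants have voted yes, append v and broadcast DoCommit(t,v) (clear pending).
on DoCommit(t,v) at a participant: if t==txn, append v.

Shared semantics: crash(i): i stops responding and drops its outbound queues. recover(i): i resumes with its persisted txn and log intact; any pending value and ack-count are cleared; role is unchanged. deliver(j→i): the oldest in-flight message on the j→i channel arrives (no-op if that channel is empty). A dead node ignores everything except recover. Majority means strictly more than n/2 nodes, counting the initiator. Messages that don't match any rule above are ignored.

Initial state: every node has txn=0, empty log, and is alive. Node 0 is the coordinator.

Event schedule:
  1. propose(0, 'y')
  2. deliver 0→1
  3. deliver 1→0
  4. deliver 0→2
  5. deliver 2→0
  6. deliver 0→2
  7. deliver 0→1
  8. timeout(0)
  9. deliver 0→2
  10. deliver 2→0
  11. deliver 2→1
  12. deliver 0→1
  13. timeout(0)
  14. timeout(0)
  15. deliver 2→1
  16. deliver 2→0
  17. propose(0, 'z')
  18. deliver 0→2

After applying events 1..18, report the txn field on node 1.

2

e1 propose(0,'y'): 0[coor,t=1,-]
e2 deliver 0→1: 1[part,t=1,-]
e3 deliver 1→0: ·
e4 deliver 0→2: 2[part,t=1,-]
e5 deliver 2→0: 0[coor,t=1,y]
e6 deliver 0→2: 2[part,t=1,y]
e7 deliver 0→1: 1[part,t=1,y]
e8 timeout(0): 0[coor,t=2,y]
e9 deliver 0→2: 2[part,t=2,y]
e10 deliver 2→0: ·
e11 deliver 2→1: ·
e12 deliver 0→1: 1[part,t=2,y]
e13 timeout(0): 0[coor,t=3,y]
e14 timeout(0): 0[coor,t=4,y]
e15 deliver 2→1: ·
e16 deliver 2→0: ·
e17 propose(0,'z'): 0[coor,t=5,y]
e18 deliver 0→2: 2[part,t=3,y]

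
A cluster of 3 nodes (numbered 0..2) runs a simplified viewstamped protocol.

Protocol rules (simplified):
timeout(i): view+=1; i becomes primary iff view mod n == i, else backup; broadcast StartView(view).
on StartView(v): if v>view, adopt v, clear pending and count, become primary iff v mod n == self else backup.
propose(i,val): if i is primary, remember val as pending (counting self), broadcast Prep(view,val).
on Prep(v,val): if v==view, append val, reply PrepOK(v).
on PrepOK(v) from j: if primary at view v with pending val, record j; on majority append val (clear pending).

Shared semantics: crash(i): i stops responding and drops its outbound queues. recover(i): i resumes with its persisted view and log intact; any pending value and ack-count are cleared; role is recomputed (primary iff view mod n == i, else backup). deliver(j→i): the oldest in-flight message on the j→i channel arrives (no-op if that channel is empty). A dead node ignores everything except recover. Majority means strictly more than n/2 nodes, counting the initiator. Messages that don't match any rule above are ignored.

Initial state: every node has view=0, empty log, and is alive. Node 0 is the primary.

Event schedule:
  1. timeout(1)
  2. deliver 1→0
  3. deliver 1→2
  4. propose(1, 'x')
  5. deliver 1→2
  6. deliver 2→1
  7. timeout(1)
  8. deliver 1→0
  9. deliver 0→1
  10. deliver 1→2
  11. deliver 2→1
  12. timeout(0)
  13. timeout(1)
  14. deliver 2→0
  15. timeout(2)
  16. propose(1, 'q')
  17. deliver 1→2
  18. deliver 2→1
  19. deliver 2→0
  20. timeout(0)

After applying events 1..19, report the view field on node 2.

after 1 — timeout(1): n1:prim/v1/[-]
after 2 — deliver 1→0: n0:back/v1/[-]
after 3 — deliver 1→2: n2:back/v1/[-]
after 4 — propose(1,'x'): ·
after 5 — deliver 1→2: n2:back/v1/[x]
after 6 — deliver 2→1: n1:prim/v1/[x]
after 7 — timeout(1): n1:back/v2/[x]
after 8 — deliver 1→0: n0:back/v1/[x]
after 9 — deliver 0→1: ·
after 10 — deliver 1→2: n2:prim/v2/[x]
after 11 — deliver 2→1: ·
after 12 — timeout(0): n0:back/v2/[x]
after 13 — timeout(1): n1:back/v3/[x]
after 14 — deliver 2→0: ·
after 15 — timeout(2): n2:back/v3/[x]
after 16 — propose(1,'q'): ·
after 17 — deliver 1→2: ·
after 18 — deliver 2→1: ·
after 19 — deliver 2→0: n0:prim/v3/[x]

3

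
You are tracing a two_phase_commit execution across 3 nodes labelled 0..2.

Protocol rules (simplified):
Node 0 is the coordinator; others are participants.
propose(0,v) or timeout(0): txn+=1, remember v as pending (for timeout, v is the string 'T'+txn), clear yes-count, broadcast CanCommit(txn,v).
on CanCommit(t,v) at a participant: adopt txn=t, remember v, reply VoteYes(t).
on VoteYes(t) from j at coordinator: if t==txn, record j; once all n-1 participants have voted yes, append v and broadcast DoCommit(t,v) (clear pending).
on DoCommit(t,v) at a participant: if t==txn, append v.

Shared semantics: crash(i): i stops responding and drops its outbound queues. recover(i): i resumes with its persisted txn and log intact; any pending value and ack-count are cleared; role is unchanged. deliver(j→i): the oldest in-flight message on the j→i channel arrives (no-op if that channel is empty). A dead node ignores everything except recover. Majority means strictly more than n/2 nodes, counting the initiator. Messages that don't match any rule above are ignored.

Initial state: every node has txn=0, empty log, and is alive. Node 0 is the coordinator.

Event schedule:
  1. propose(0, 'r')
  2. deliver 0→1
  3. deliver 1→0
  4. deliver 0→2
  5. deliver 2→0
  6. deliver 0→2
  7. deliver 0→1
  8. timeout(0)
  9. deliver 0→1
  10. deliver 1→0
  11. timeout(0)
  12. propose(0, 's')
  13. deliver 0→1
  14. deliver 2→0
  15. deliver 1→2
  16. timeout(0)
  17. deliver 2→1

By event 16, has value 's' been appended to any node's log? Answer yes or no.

no

e1 propose(0,'r'): 0[coor,t=1,-]
e2 deliver 0→1: 1[part,t=1,-]
e3 deliver 1→0: ·
e4 deliver 0→2: 2[part,t=1,-]
e5 deliver 2→0: 0[coor,t=1,r]
e6 deliver 0→2: 2[part,t=1,r]
e7 deliver 0→1: 1[part,t=1,r]
e8 timeout(0): 0[coor,t=2,r]
e9 deliver 0→1: 1[part,t=2,r]
e10 deliver 1→0: ·
e11 timeout(0): 0[coor,t=3,r]
e12 propose(0,'s'): 0[coor,t=4,r]
e13 deliver 0→1: 1[part,t=3,r]
e14 deliver 2→0: ·
e15 deliver 1→2: ·
e16 timeout(0): 0[coor,t=5,r]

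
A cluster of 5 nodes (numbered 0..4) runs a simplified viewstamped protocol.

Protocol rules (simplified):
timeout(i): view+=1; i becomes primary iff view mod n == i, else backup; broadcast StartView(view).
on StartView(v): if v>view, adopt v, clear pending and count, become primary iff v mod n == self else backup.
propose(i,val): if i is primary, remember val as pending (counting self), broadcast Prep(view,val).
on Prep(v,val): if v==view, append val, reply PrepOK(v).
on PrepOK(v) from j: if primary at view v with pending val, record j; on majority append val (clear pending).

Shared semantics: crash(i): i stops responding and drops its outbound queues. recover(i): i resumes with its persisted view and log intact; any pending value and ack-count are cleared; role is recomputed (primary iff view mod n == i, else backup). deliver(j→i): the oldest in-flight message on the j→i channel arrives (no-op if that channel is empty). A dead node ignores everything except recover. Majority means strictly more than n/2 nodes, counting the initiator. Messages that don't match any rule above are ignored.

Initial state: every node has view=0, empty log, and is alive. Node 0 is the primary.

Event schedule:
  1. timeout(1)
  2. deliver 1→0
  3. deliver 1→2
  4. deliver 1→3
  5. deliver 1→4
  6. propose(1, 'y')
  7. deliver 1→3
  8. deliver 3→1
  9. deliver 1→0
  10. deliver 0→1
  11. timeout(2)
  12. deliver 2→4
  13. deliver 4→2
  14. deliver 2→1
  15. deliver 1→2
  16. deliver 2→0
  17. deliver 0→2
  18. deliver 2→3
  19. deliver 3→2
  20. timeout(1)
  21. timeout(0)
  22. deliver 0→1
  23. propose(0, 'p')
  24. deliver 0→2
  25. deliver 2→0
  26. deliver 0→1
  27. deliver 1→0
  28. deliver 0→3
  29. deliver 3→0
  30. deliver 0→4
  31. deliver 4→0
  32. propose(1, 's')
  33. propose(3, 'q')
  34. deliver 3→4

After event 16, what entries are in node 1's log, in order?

e1 timeout(1): 1[prim,v=1,-]
e2 deliver 1→0: 0[back,v=1,-]
e3 deliver 1→2: 2[back,v=1,-]
e4 deliver 1→3: 3[back,v=1,-]
e5 deliver 1→4: 4[back,v=1,-]
e6 propose(1,'y'): ·
e7 deliver 1→3: 3[back,v=1,y]
e8 deliver 3→1: ·
e9 deliver 1→0: 0[back,v=1,y]
e10 deliver 0→1: 1[prim,v=1,y]
e11 timeout(2): 2[prim,v=2,-]
e12 deliver 2→4: 4[back,v=2,-]
e13 deliver 4→2: ·
e14 deliver 2→1: 1[back,v=2,y]
e15 deliver 1→2: ·
e16 deliver 2→0: 0[back,v=2,y]

y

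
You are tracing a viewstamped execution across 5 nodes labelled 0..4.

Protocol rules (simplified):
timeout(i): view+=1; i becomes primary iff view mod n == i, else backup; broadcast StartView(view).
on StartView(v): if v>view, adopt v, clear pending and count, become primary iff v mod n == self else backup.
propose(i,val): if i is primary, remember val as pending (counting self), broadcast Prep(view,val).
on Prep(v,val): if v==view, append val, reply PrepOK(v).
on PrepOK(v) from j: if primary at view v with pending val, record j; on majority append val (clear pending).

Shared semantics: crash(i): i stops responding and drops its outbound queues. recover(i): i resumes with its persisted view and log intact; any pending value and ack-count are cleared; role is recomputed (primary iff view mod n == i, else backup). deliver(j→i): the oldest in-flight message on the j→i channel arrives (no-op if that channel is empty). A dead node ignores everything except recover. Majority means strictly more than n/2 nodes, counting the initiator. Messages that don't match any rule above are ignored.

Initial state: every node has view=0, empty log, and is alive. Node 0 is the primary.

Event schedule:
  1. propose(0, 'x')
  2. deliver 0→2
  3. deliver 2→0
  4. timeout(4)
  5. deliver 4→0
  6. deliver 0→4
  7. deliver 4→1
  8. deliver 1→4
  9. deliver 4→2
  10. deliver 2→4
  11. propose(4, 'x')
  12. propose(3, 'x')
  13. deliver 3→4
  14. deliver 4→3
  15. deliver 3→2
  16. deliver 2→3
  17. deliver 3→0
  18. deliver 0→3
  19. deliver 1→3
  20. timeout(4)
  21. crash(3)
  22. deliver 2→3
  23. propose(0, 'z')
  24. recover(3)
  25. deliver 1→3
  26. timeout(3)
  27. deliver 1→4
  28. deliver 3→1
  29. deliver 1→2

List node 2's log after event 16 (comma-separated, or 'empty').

e1 propose(0,'x'): ·
e2 deliver 0→2: 2[back,v=0,x]
e3 deliver 2→0: ·
e4 timeout(4): 4[back,v=1,-]
e5 deliver 4→0: 0[back,v=1,-]
e6 deliver 0→4: ·
e7 deliver 4→1: 1[prim,v=1,-]
e8 deliver 1→4: ·
e9 deliver 4→2: 2[back,v=1,x]
e10 deliver 2→4: ·
e11 propose(4,'x'): ·
e12 propose(3,'x'): ·
e13 deliver 3→4: ·
e14 deliver 4→3: 3[back,v=1,-]
e15 deliver 3→2: ·
e16 deliver 2→3: ·

x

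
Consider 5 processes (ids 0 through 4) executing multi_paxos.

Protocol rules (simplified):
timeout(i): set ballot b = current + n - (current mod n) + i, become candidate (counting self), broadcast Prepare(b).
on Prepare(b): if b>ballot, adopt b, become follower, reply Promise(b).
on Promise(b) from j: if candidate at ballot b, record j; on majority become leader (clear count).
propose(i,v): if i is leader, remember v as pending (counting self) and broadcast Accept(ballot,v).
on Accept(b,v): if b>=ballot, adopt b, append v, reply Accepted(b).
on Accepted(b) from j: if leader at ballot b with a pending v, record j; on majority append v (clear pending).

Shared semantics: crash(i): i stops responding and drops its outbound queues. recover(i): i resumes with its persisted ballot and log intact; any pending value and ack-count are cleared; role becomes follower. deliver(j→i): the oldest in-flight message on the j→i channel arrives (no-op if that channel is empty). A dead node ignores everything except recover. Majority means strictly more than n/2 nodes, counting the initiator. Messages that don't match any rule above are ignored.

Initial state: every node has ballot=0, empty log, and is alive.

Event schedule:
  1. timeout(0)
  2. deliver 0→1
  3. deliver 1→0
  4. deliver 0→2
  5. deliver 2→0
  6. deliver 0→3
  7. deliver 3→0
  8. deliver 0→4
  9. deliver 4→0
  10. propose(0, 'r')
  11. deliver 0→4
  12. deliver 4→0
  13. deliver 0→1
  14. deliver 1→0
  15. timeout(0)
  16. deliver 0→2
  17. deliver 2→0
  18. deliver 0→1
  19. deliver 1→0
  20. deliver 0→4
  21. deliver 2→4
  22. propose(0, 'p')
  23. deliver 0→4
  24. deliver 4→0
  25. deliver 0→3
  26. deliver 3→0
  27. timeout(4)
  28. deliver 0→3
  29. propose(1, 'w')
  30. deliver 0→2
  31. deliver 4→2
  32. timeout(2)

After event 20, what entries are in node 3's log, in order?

e1 timeout(0): 0[cand,b=5,-]
e2 deliver 0→1: 1[foll,b=5,-]
e3 deliver 1→0: ·
e4 deliver 0→2: 2[foll,b=5,-]
e5 deliver 2→0: 0[lead,b=5,-]
e6 deliver 0→3: 3[foll,b=5,-]
e7 deliver 3→0: ·
e8 deliver 0→4: 4[foll,b=5,-]
e9 deliver 4→0: ·
e10 propose(0,'r'): ·
e11 deliver 0→4: 4[foll,b=5,r]
e12 deliver 4→0: ·
e13 deliver 0→1: 1[foll,b=5,r]
e14 deliver 1→0: 0[lead,b=5,r]
e15 timeout(0): 0[cand,b=10,r]
e16 deliver 0→2: 2[foll,b=5,r]
e17 deliver 2→0: ·
e18 deliver 0→1: 1[foll,b=10,r]
e19 deliver 1→0: ·
e20 deliver 0→4: 4[foll,b=10,r]

empty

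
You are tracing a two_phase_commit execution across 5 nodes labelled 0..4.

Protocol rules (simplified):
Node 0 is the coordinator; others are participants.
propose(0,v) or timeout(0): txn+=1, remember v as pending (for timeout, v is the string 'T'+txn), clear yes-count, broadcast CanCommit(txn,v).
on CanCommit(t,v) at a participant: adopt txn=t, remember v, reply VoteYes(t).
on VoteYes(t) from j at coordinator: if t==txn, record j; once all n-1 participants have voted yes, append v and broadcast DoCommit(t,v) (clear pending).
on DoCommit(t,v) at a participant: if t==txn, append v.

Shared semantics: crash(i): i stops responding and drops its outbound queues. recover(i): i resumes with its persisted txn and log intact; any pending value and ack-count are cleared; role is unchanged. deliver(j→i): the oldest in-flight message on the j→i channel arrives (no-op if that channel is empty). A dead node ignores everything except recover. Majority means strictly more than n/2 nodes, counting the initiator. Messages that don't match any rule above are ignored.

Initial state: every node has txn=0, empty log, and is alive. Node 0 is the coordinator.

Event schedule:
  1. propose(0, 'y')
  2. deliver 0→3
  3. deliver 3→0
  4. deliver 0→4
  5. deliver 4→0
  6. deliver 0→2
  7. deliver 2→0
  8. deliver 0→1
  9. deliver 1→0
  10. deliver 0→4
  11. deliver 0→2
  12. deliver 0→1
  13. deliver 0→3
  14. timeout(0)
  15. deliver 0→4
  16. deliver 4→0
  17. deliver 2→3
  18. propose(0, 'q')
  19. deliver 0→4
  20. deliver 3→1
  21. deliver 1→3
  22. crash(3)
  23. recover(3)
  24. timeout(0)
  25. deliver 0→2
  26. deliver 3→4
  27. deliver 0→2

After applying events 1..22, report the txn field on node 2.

1

1. propose(0,'y'):  <0:coor t1 ->
2. deliver 0→3:  <3:part t1 ->
3. deliver 3→0:  nop
4. deliver 0→4:  <4:part t1 ->
5. deliver 4→0:  nop
6. deliver 0→2:  <2:part t1 ->
7. deliver 2→0:  nop
8. deliver 0→1:  <1:part t1 ->
9. deliver 1→0:  <0:coor t1 y>
10. deliver 0→4:  <4:part t1 y>
11. deliver 0→2:  <2:part t1 y>
12. deliver 0→1:  <1:part t1 y>
13. deliver 0→3:  <3:part t1 y>
14. timeout(0):  <0:coor t2 y>
15. deliver 0→4:  <4:part t2 y>
16. deliver 4→0:  nop
17. deliver 2→3:  nop
18. propose(0,'q'):  <0:coor t3 y>
19. deliver 0→4:  <4:part t3 y>
20. deliver 3→1:  nop
21. deliver 1→3:  nop
22. crash(3):  <3:✗part t1 y>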